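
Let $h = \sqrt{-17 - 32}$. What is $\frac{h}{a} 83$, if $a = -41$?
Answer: $- \frac{581 i}{41} \approx - 14.171 i$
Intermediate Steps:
$h = 7 i$ ($h = \sqrt{-49} = 7 i \approx 7.0 i$)
$\frac{h}{a} 83 = \frac{7 i}{-41} \cdot 83 = 7 i \left(- \frac{1}{41}\right) 83 = - \frac{7 i}{41} \cdot 83 = - \frac{581 i}{41}$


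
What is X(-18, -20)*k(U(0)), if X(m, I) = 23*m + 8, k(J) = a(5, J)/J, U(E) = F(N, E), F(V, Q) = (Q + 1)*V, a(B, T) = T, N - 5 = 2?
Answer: -406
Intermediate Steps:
N = 7 (N = 5 + 2 = 7)
F(V, Q) = V*(1 + Q) (F(V, Q) = (1 + Q)*V = V*(1 + Q))
U(E) = 7 + 7*E (U(E) = 7*(1 + E) = 7 + 7*E)
k(J) = 1 (k(J) = J/J = 1)
X(m, I) = 8 + 23*m
X(-18, -20)*k(U(0)) = (8 + 23*(-18))*1 = (8 - 414)*1 = -406*1 = -406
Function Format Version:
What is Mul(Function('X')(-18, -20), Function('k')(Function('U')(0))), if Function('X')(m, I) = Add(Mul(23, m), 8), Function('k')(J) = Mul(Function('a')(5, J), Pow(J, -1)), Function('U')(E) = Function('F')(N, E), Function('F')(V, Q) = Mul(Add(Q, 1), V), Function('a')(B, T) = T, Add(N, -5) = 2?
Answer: -406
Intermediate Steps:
N = 7 (N = Add(5, 2) = 7)
Function('F')(V, Q) = Mul(V, Add(1, Q)) (Function('F')(V, Q) = Mul(Add(1, Q), V) = Mul(V, Add(1, Q)))
Function('U')(E) = Add(7, Mul(7, E)) (Function('U')(E) = Mul(7, Add(1, E)) = Add(7, Mul(7, E)))
Function('k')(J) = 1 (Function('k')(J) = Mul(J, Pow(J, -1)) = 1)
Function('X')(m, I) = Add(8, Mul(23, m))
Mul(Function('X')(-18, -20), Function('k')(Function('U')(0))) = Mul(Add(8, Mul(23, -18)), 1) = Mul(Add(8, -414), 1) = Mul(-406, 1) = -406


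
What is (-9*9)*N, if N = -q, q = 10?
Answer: 810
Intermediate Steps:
N = -10 (N = -1*10 = -10)
(-9*9)*N = -9*9*(-10) = -81*(-10) = 810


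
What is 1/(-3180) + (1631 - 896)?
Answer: 2337299/3180 ≈ 735.00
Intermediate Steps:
1/(-3180) + (1631 - 896) = -1/3180 + 735 = 2337299/3180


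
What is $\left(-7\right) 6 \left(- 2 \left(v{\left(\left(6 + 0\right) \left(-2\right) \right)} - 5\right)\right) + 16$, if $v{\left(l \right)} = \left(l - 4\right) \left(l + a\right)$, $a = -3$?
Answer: $19756$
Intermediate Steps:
$v{\left(l \right)} = \left(-4 + l\right) \left(-3 + l\right)$ ($v{\left(l \right)} = \left(l - 4\right) \left(l - 3\right) = \left(-4 + l\right) \left(-3 + l\right)$)
$\left(-7\right) 6 \left(- 2 \left(v{\left(\left(6 + 0\right) \left(-2\right) \right)} - 5\right)\right) + 16 = \left(-7\right) 6 \left(- 2 \left(\left(12 + \left(\left(6 + 0\right) \left(-2\right)\right)^{2} - 7 \left(6 + 0\right) \left(-2\right)\right) - 5\right)\right) + 16 = - 42 \left(- 2 \left(\left(12 + \left(6 \left(-2\right)\right)^{2} - 7 \cdot 6 \left(-2\right)\right) - 5\right)\right) + 16 = - 42 \left(- 2 \left(\left(12 + \left(-12\right)^{2} - -84\right) - 5\right)\right) + 16 = - 42 \left(- 2 \left(\left(12 + 144 + 84\right) - 5\right)\right) + 16 = - 42 \left(- 2 \left(240 - 5\right)\right) + 16 = - 42 \left(\left(-2\right) 235\right) + 16 = \left(-42\right) \left(-470\right) + 16 = 19740 + 16 = 19756$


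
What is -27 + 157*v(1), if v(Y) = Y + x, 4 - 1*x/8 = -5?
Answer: 11434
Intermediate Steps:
x = 72 (x = 32 - 8*(-5) = 32 + 40 = 72)
v(Y) = 72 + Y (v(Y) = Y + 72 = 72 + Y)
-27 + 157*v(1) = -27 + 157*(72 + 1) = -27 + 157*73 = -27 + 11461 = 11434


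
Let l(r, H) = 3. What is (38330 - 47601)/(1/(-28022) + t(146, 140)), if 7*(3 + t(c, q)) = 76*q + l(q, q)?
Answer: -1818543734/297649677 ≈ -6.1097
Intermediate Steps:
t(c, q) = -18/7 + 76*q/7 (t(c, q) = -3 + (76*q + 3)/7 = -3 + (3 + 76*q)/7 = -3 + (3/7 + 76*q/7) = -18/7 + 76*q/7)
(38330 - 47601)/(1/(-28022) + t(146, 140)) = (38330 - 47601)/(1/(-28022) + (-18/7 + (76/7)*140)) = -9271/(-1/28022 + (-18/7 + 1520)) = -9271/(-1/28022 + 10622/7) = -9271/297649677/196154 = -9271*196154/297649677 = -1818543734/297649677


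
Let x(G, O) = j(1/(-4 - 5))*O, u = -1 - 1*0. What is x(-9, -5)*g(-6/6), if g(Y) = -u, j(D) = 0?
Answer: 0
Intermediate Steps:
u = -1 (u = -1 + 0 = -1)
x(G, O) = 0 (x(G, O) = 0*O = 0)
g(Y) = 1 (g(Y) = -1*(-1) = 1)
x(-9, -5)*g(-6/6) = 0*1 = 0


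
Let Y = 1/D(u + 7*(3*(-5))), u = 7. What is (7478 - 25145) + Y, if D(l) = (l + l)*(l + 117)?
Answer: -65791909/3724 ≈ -17667.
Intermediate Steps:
D(l) = 2*l*(117 + l) (D(l) = (2*l)*(117 + l) = 2*l*(117 + l))
Y = -1/3724 (Y = 1/(2*(7 + 7*(3*(-5)))*(117 + (7 + 7*(3*(-5))))) = 1/(2*(7 + 7*(-15))*(117 + (7 + 7*(-15)))) = 1/(2*(7 - 105)*(117 + (7 - 105))) = 1/(2*(-98)*(117 - 98)) = 1/(2*(-98)*19) = 1/(-3724) = -1/3724 ≈ -0.00026853)
(7478 - 25145) + Y = (7478 - 25145) - 1/3724 = -17667 - 1/3724 = -65791909/3724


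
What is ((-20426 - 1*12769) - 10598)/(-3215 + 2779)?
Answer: 43793/436 ≈ 100.44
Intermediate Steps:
((-20426 - 1*12769) - 10598)/(-3215 + 2779) = ((-20426 - 12769) - 10598)/(-436) = (-33195 - 10598)*(-1/436) = -43793*(-1/436) = 43793/436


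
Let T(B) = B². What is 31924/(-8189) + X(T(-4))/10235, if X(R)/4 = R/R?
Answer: -326709384/83814415 ≈ -3.8980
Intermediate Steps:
X(R) = 4 (X(R) = 4*(R/R) = 4*1 = 4)
31924/(-8189) + X(T(-4))/10235 = 31924/(-8189) + 4/10235 = 31924*(-1/8189) + 4*(1/10235) = -31924/8189 + 4/10235 = -326709384/83814415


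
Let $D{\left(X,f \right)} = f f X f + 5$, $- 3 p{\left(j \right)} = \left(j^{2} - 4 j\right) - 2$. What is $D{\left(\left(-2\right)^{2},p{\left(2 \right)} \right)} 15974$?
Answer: $591038$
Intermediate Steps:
$p{\left(j \right)} = \frac{2}{3} - \frac{j^{2}}{3} + \frac{4 j}{3}$ ($p{\left(j \right)} = - \frac{\left(j^{2} - 4 j\right) - 2}{3} = - \frac{-2 + j^{2} - 4 j}{3} = \frac{2}{3} - \frac{j^{2}}{3} + \frac{4 j}{3}$)
$D{\left(X,f \right)} = 5 + X f^{3}$ ($D{\left(X,f \right)} = f^{2} X f + 5 = X f^{2} f + 5 = X f^{3} + 5 = 5 + X f^{3}$)
$D{\left(\left(-2\right)^{2},p{\left(2 \right)} \right)} 15974 = \left(5 + \left(-2\right)^{2} \left(\frac{2}{3} - \frac{2^{2}}{3} + \frac{4}{3} \cdot 2\right)^{3}\right) 15974 = \left(5 + 4 \left(\frac{2}{3} - \frac{4}{3} + \frac{8}{3}\right)^{3}\right) 15974 = \left(5 + 4 \cdot 2^{3}\right) 15974 = \left(5 + 4 \cdot 8\right) 15974 = \left(5 + 32\right) 15974 = 37 \cdot 15974 = 591038$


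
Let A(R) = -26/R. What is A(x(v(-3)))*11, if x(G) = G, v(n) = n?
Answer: 286/3 ≈ 95.333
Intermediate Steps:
A(x(v(-3)))*11 = -26/(-3)*11 = -26*(-⅓)*11 = (26/3)*11 = 286/3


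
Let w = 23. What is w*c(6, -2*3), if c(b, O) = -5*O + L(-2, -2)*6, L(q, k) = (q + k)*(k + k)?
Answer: 2898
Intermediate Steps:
L(q, k) = 2*k*(k + q) (L(q, k) = (k + q)*(2*k) = 2*k*(k + q))
c(b, O) = 96 - 5*O (c(b, O) = -5*O + (2*(-2)*(-2 - 2))*6 = -5*O + (2*(-2)*(-4))*6 = -5*O + 16*6 = -5*O + 96 = 96 - 5*O)
w*c(6, -2*3) = 23*(96 - (-10)*3) = 23*(96 - 5*(-6)) = 23*(96 + 30) = 23*126 = 2898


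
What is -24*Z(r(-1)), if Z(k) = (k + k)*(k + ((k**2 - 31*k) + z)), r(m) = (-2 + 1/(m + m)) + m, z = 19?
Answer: 22890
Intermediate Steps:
r(m) = -2 + m + 1/(2*m) (r(m) = (-2 + 1/(2*m)) + m = -2 + m + 1/(2*m))
Z(k) = 2*k*(19 + k**2 - 30*k) (Z(k) = (k + k)*(k + ((k**2 - 31*k) + 19)) = (2*k)*(k + (19 + k**2 - 31*k)) = (2*k)*(19 + k**2 - 30*k) = 2*k*(19 + k**2 - 30*k))
-24*Z(r(-1)) = -48*(-2 - 1 + (1/2)/(-1))*(19 + (-2 - 1 + (1/2)/(-1))**2 - 30*(-2 - 1 + (1/2)/(-1))) = -48*(-2 - 1 + (1/2)*(-1))*(19 + (-2 - 1 + (1/2)*(-1))**2 - 30*(-2 - 1 + (1/2)*(-1))) = -48*(-2 - 1 - 1/2)*(19 + (-2 - 1 - 1/2)**2 - 30*(-2 - 1 - 1/2)) = -48*(-7)*(19 + (-7/2)**2 - 30*(-7/2))/2 = -48*(-7)*(19 + 49/4 + 105)/2 = -48*(-7)*545/(2*4) = -24*(-3815/4) = 22890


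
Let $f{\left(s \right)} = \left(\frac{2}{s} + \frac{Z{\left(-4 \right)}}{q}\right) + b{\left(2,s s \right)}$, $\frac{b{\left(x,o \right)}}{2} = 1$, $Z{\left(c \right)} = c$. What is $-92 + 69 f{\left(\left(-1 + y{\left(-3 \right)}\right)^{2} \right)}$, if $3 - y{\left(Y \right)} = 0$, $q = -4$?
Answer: $\frac{299}{2} \approx 149.5$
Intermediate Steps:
$y{\left(Y \right)} = 3$ ($y{\left(Y \right)} = 3 - 0 = 3 + 0 = 3$)
$b{\left(x,o \right)} = 2$ ($b{\left(x,o \right)} = 2 \cdot 1 = 2$)
$f{\left(s \right)} = 3 + \frac{2}{s}$ ($f{\left(s \right)} = \left(\frac{2}{s} - \frac{4}{-4}\right) + 2 = \left(\frac{2}{s} - -1\right) + 2 = \left(\frac{2}{s} + 1\right) + 2 = \left(1 + \frac{2}{s}\right) + 2 = 3 + \frac{2}{s}$)
$-92 + 69 f{\left(\left(-1 + y{\left(-3 \right)}\right)^{2} \right)} = -92 + 69 \left(3 + \frac{2}{\left(-1 + 3\right)^{2}}\right) = -92 + 69 \left(3 + \frac{2}{2^{2}}\right) = -92 + 69 \left(3 + \frac{2}{4}\right) = -92 + 69 \left(3 + 2 \cdot \frac{1}{4}\right) = -92 + 69 \left(3 + \frac{1}{2}\right) = -92 + 69 \cdot \frac{7}{2} = -92 + \frac{483}{2} = \frac{299}{2}$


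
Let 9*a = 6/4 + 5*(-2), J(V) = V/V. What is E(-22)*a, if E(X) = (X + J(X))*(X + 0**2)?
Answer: -1309/3 ≈ -436.33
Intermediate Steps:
J(V) = 1
a = -17/18 (a = (6/4 + 5*(-2))/9 = (6*(1/4) - 10)/9 = (3/2 - 10)/9 = (1/9)*(-17/2) = -17/18 ≈ -0.94444)
E(X) = X*(1 + X) (E(X) = (X + 1)*(X + 0**2) = (1 + X)*(X + 0) = (1 + X)*X = X*(1 + X))
E(-22)*a = -22*(1 - 22)*(-17/18) = -22*(-21)*(-17/18) = 462*(-17/18) = -1309/3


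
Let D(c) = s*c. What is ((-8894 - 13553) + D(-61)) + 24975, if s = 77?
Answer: -2169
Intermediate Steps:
D(c) = 77*c
((-8894 - 13553) + D(-61)) + 24975 = ((-8894 - 13553) + 77*(-61)) + 24975 = (-22447 - 4697) + 24975 = -27144 + 24975 = -2169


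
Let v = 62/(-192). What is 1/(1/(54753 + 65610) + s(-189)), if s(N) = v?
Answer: -1283872/414573 ≈ -3.0969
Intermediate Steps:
v = -31/96 (v = 62*(-1/192) = -31/96 ≈ -0.32292)
s(N) = -31/96
1/(1/(54753 + 65610) + s(-189)) = 1/(1/(54753 + 65610) - 31/96) = 1/(1/120363 - 31/96) = 1/(-414573/1283872) = -1283872/414573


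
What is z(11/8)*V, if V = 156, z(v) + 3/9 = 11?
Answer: 1664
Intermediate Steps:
z(v) = 32/3 (z(v) = -⅓ + 11 = 32/3)
z(11/8)*V = (32/3)*156 = 1664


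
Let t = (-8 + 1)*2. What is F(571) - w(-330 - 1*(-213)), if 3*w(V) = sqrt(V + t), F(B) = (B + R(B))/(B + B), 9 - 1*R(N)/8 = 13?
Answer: 539/1142 - I*sqrt(131)/3 ≈ 0.47198 - 3.8152*I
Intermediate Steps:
R(N) = -32 (R(N) = 72 - 8*13 = 72 - 104 = -32)
F(B) = (-32 + B)/(2*B) (F(B) = (B - 32)/(B + B) = (-32 + B)/((2*B)) = (-32 + B)*(1/(2*B)) = (-32 + B)/(2*B))
t = -14 (t = -7*2 = -14)
w(V) = sqrt(-14 + V)/3 (w(V) = sqrt(V - 14)/3 = sqrt(-14 + V)/3)
F(571) - w(-330 - 1*(-213)) = (1/2)*(-32 + 571)/571 - sqrt(-14 + (-330 - 1*(-213)))/3 = (1/2)*(1/571)*539 - sqrt(-14 + (-330 + 213))/3 = 539/1142 - sqrt(-14 - 117)/3 = 539/1142 - sqrt(-131)/3 = 539/1142 - I*sqrt(131)/3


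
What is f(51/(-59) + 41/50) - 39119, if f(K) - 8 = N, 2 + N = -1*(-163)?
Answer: -38950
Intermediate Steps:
N = 161 (N = -2 - 1*(-163) = -2 + 163 = 161)
f(K) = 169 (f(K) = 8 + 161 = 169)
f(51/(-59) + 41/50) - 39119 = 169 - 39119 = -38950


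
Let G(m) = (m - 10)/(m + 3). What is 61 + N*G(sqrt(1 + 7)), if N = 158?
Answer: -5943 + 4108*sqrt(2) ≈ -133.41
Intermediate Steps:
G(m) = (-10 + m)/(3 + m)
61 + N*G(sqrt(1 + 7)) = 61 + 158*((-10 + sqrt(1 + 7))/(3 + sqrt(1 + 7))) = 61 + 158*((-10 + sqrt(8))/(3 + sqrt(8))) = 61 + 158*((-10 + 2*sqrt(2))/(3 + 2*sqrt(2))) = 61 + 158*(-10 + 2*sqrt(2))/(3 + 2*sqrt(2))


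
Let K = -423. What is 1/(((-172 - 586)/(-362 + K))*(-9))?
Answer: -785/6822 ≈ -0.11507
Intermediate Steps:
1/(((-172 - 586)/(-362 + K))*(-9)) = 1/(((-172 - 586)/(-362 - 423))*(-9)) = 1/(-758/(-785)*(-9)) = 1/(-758*(-1/785)*(-9)) = 1/((758/785)*(-9)) = 1/(-6822/785) = -785/6822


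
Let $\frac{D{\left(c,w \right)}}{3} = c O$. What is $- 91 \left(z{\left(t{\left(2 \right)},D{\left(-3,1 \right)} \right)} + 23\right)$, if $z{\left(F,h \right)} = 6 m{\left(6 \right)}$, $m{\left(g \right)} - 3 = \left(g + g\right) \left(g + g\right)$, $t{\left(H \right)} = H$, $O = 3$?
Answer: $-82355$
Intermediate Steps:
$m{\left(g \right)} = 3 + 4 g^{2}$ ($m{\left(g \right)} = 3 + \left(g + g\right) \left(g + g\right) = 3 + 2 g 2 g = 3 + 4 g^{2}$)
$D{\left(c,w \right)} = 9 c$ ($D{\left(c,w \right)} = 3 c 3 = 3 \cdot 3 c = 9 c$)
$z{\left(F,h \right)} = 882$ ($z{\left(F,h \right)} = 6 \left(3 + 4 \cdot 6^{2}\right) = 6 \left(3 + 4 \cdot 36\right) = 6 \left(3 + 144\right) = 6 \cdot 147 = 882$)
$- 91 \left(z{\left(t{\left(2 \right)},D{\left(-3,1 \right)} \right)} + 23\right) = - 91 \left(882 + 23\right) = \left(-91\right) 905 = -82355$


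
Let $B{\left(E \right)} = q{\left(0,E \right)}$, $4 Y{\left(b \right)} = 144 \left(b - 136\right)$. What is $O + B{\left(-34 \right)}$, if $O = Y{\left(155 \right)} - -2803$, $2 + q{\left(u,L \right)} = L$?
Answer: $3451$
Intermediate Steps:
$Y{\left(b \right)} = -4896 + 36 b$ ($Y{\left(b \right)} = \frac{144 \left(b - 136\right)}{4} = \frac{144 \left(-136 + b\right)}{4} = \frac{-19584 + 144 b}{4} = -4896 + 36 b$)
$q{\left(u,L \right)} = -2 + L$
$B{\left(E \right)} = -2 + E$
$O = 3487$ ($O = \left(-4896 + 36 \cdot 155\right) - -2803 = \left(-4896 + 5580\right) + 2803 = 684 + 2803 = 3487$)
$O + B{\left(-34 \right)} = 3487 - 36 = 3451$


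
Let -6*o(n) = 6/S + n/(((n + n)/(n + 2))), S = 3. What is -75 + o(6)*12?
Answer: -87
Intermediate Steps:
o(n) = -½ - n/12 (o(n) = -(6/3 + n/(((n + n)/(n + 2))))/6 = -(6*(⅓) + n/(((2*n)/(2 + n))))/6 = -(2 + n/((2*n/(2 + n))))/6 = -(2 + n*((2 + n)/(2*n)))/6 = -(2 + (1 + n/2))/6 = -(3 + n/2)/6 = -½ - n/12)
-75 + o(6)*12 = -75 + (-½ - 1/12*6)*12 = -75 + (-½ - ½)*12 = -75 - 1*12 = -75 - 12 = -87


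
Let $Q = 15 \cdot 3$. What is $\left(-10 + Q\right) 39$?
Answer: $1365$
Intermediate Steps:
$Q = 45$
$\left(-10 + Q\right) 39 = \left(-10 + 45\right) 39 = 35 \cdot 39 = 1365$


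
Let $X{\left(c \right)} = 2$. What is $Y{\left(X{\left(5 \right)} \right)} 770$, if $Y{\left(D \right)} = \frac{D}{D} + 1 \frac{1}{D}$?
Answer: $1155$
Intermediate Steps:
$Y{\left(D \right)} = 1 + \frac{1}{D}$
$Y{\left(X{\left(5 \right)} \right)} 770 = \frac{1 + 2}{2} \cdot 770 = \frac{1}{2} \cdot 3 \cdot 770 = \frac{3}{2} \cdot 770 = 1155$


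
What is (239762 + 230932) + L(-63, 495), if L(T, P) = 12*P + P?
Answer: 477129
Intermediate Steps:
L(T, P) = 13*P
(239762 + 230932) + L(-63, 495) = (239762 + 230932) + 13*495 = 470694 + 6435 = 477129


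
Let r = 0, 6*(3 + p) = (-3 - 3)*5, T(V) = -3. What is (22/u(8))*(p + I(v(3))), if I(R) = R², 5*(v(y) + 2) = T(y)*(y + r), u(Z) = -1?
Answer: -3542/25 ≈ -141.68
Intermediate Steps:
p = -8 (p = -3 + ((-3 - 3)*5)/6 = -3 + (-6*5)/6 = -3 + (⅙)*(-30) = -3 - 5 = -8)
v(y) = -2 - 3*y/5 (v(y) = -2 + (-3*(y + 0))/5 = -2 + (-3*y)/5 = -2 - 3*y/5)
(22/u(8))*(p + I(v(3))) = (22/(-1))*(-8 + (-2 - ⅗*3)²) = (22*(-1))*(-8 + (-2 - 9/5)²) = -22*(-8 + (-19/5)²) = -22*(-8 + 361/25) = -22*161/25 = -3542/25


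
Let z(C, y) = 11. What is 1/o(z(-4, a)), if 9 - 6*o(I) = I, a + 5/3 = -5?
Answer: -3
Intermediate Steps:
a = -20/3 (a = -5/3 - 5 = -20/3 ≈ -6.6667)
o(I) = 3/2 - I/6
1/o(z(-4, a)) = 1/(3/2 - ⅙*11) = 1/(3/2 - 11/6) = 1/(-⅓) = -3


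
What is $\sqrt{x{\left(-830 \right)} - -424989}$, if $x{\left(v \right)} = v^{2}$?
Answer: $\sqrt{1113889} \approx 1055.4$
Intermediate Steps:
$\sqrt{x{\left(-830 \right)} - -424989} = \sqrt{\left(-830\right)^{2} - -424989} = \sqrt{688900 + 424989} = \sqrt{1113889}$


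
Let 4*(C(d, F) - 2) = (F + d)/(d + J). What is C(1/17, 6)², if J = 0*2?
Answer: 12321/16 ≈ 770.06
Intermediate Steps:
J = 0
C(d, F) = 2 + (F + d)/(4*d) (C(d, F) = 2 + ((F + d)/(d + 0))/4 = 2 + ((F + d)/d)/4 = 2 + (F + d)/(4*d))
C(1/17, 6)² = ((6 + 9/17)/(4*(1/17)))² = ((6 + 9*(1/17))/(4*(1/17)))² = ((¼)*17*(6 + 9/17))² = ((¼)*17*(111/17))² = (111/4)² = 12321/16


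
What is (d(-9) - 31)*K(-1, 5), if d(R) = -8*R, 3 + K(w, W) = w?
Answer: -164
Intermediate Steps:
K(w, W) = -3 + w
(d(-9) - 31)*K(-1, 5) = (-8*(-9) - 31)*(-3 - 1) = (72 - 31)*(-4) = 41*(-4) = -164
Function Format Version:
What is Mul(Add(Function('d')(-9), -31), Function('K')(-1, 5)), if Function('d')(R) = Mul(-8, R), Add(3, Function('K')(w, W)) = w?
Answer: -164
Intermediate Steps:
Function('K')(w, W) = Add(-3, w)
Mul(Add(Function('d')(-9), -31), Function('K')(-1, 5)) = Mul(Add(Mul(-8, -9), -31), Add(-3, -1)) = Mul(Add(72, -31), -4) = Mul(41, -4) = -164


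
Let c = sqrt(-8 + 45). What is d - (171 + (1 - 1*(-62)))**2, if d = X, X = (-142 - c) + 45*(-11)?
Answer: -55393 - sqrt(37) ≈ -55399.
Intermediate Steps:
c = sqrt(37) ≈ 6.0828
X = -637 - sqrt(37) (X = (-142 - sqrt(37)) + 45*(-11) = (-142 - sqrt(37)) - 495 = -637 - sqrt(37) ≈ -643.08)
d = -637 - sqrt(37) ≈ -643.08
d - (171 + (1 - 1*(-62)))**2 = (-637 - sqrt(37)) - (171 + (1 - 1*(-62)))**2 = (-637 - sqrt(37)) - (171 + (1 + 62))**2 = (-637 - sqrt(37)) - (171 + 63)**2 = (-637 - sqrt(37)) - 1*234**2 = (-637 - sqrt(37)) - 1*54756 = (-637 - sqrt(37)) - 54756 = -55393 - sqrt(37)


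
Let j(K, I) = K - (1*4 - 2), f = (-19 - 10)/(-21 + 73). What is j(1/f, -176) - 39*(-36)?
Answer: 40606/29 ≈ 1400.2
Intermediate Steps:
f = -29/52 ≈ -0.55769
j(K, I) = -2 + K (j(K, I) = K - (4 - 2) = K - 1*2 = K - 2 = -2 + K)
j(1/f, -176) - 39*(-36) = (-2 + 1/(-29/52)) - 39*(-36) = (-2 - 52/29) + 1404 = -110/29 + 1404 = 40606/29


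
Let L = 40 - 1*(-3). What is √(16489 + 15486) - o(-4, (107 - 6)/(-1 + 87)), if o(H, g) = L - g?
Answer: -3597/86 + 5*√1279 ≈ 136.99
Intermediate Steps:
L = 43 (L = 40 + 3 = 43)
o(H, g) = 43 - g
√(16489 + 15486) - o(-4, (107 - 6)/(-1 + 87)) = √(16489 + 15486) - (43 - (107 - 6)/(-1 + 87)) = √31975 - (43 - 101/86) = 5*√1279 - (43 - 101/86) = 5*√1279 - 1*3597/86 = 5*√1279 - 3597/86 = -3597/86 + 5*√1279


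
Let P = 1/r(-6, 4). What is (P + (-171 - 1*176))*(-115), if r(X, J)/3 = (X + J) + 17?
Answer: 359122/9 ≈ 39902.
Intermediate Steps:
r(X, J) = 51 + 3*J + 3*X (r(X, J) = 3*((X + J) + 17) = 3*((J + X) + 17) = 3*(17 + J + X) = 51 + 3*J + 3*X)
P = 1/45 (P = 1/(51 + 3*4 + 3*(-6)) = 1/(51 + 12 - 18) = 1/45 ≈ 0.022222)
(P + (-171 - 1*176))*(-115) = (1/45 + (-171 - 1*176))*(-115) = (1/45 + (-171 - 176))*(-115) = (1/45 - 347)*(-115) = -15614/45*(-115) = 359122/9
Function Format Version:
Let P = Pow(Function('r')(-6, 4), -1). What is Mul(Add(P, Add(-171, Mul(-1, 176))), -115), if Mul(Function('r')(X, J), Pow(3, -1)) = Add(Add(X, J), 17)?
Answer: Rational(359122, 9) ≈ 39902.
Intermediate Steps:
Function('r')(X, J) = Add(51, Mul(3, J), Mul(3, X)) (Function('r')(X, J) = Mul(3, Add(Add(X, J), 17)) = Mul(3, Add(Add(J, X), 17)) = Mul(3, Add(17, J, X)) = Add(51, Mul(3, J), Mul(3, X)))
P = Rational(1, 45) (P = Pow(Add(51, Mul(3, 4), Mul(3, -6)), -1) = Pow(Add(51, 12, -18), -1) = Pow(45, -1) = Rational(1, 45) ≈ 0.022222)
Mul(Add(P, Add(-171, Mul(-1, 176))), -115) = Mul(Add(Rational(1, 45), Add(-171, Mul(-1, 176))), -115) = Mul(Add(Rational(1, 45), Add(-171, -176)), -115) = Mul(Add(Rational(1, 45), -347), -115) = Mul(Rational(-15614, 45), -115) = Rational(359122, 9)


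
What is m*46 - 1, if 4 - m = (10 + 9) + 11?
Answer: -1197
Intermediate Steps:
m = -26 (m = 4 - ((10 + 9) + 11) = 4 - (19 + 11) = 4 - 1*30 = 4 - 30 = -26)
m*46 - 1 = -26*46 - 1 = -1196 - 1 = -1197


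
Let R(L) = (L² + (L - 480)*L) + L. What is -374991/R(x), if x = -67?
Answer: -374991/41071 ≈ -9.1303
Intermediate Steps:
R(L) = L + L² + L*(-480 + L) (R(L) = (L² + (-480 + L)*L) + L = (L² + L*(-480 + L)) + L = L + L² + L*(-480 + L))
-374991/R(x) = -374991*(-1/(67*(-479 + 2*(-67)))) = -374991*(-1/(67*(-479 - 134))) = -374991/((-67*(-613))) = -374991/41071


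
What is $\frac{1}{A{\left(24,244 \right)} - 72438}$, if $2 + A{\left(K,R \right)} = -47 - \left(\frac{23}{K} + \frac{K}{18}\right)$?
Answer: $- \frac{24}{1739743} \approx -1.3795 \cdot 10^{-5}$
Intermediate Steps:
$A{\left(K,R \right)} = -49 - \frac{23}{K} - \frac{K}{18}$ ($A{\left(K,R \right)} = -2 - \left(47 + \frac{23}{K} + \frac{K}{18}\right) = -49 - \frac{23}{K} - \frac{K}{18}$)
$\frac{1}{A{\left(24,244 \right)} - 72438} = \frac{1}{\left(-49 - \frac{23}{24} - \frac{4}{3}\right) - 72438} = \frac{1}{- \frac{1231}{24} - 72438} = \frac{1}{- \frac{1739743}{24}} = - \frac{24}{1739743}$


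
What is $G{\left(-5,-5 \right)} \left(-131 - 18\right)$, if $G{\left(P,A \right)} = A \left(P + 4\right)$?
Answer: $-745$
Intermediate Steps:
$G{\left(P,A \right)} = A \left(4 + P\right)$
$G{\left(-5,-5 \right)} \left(-131 - 18\right) = - 5 \left(4 - 5\right) \left(-131 - 18\right) = \left(-5\right) \left(-1\right) \left(-149\right) = 5 \left(-149\right) = -745$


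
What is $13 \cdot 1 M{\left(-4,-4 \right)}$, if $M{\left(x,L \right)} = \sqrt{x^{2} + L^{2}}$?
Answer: $52 \sqrt{2} \approx 73.539$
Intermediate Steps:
$M{\left(x,L \right)} = \sqrt{L^{2} + x^{2}}$
$13 \cdot 1 M{\left(-4,-4 \right)} = 13 \cdot 1 \sqrt{\left(-4\right)^{2} + \left(-4\right)^{2}} = 13 \sqrt{16 + 16} = 13 \sqrt{32} = 13 \cdot 4 \sqrt{2} = 52 \sqrt{2}$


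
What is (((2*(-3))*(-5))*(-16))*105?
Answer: -50400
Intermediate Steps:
(((2*(-3))*(-5))*(-16))*105 = (-6*(-5)*(-16))*105 = (30*(-16))*105 = -480*105 = -50400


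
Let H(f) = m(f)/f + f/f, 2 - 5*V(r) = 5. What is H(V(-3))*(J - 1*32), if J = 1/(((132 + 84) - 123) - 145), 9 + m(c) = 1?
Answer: -23865/52 ≈ -458.94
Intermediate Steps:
m(c) = -8 (m(c) = -9 + 1 = -8)
V(r) = -⅗ (V(r) = ⅖ - ⅕*5 = ⅖ - 1 = -⅗)
J = -1/52 (J = 1/((216 - 123) - 145) = 1/(93 - 145) = 1/(-52) = -1/52 ≈ -0.019231)
H(f) = 1 - 8/f (H(f) = -8/f + f/f = -8/f + 1 = 1 - 8/f)
H(V(-3))*(J - 1*32) = ((-8 - ⅗)/(-⅗))*(-1/52 - 1*32) = (-5/3*(-43/5))*(-1/52 - 32) = (43/3)*(-1665/52) = -23865/52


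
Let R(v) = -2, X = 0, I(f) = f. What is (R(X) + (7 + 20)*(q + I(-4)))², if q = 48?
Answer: 1406596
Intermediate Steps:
(R(X) + (7 + 20)*(q + I(-4)))² = (-2 + (7 + 20)*(48 - 4))² = (-2 + 27*44)² = (-2 + 1188)² = 1186² = 1406596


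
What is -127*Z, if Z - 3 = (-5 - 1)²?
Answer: -4953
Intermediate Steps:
Z = 39 (Z = 3 + (-5 - 1)² = 3 + (-6)² = 3 + 36 = 39)
-127*Z = -127*39 = -4953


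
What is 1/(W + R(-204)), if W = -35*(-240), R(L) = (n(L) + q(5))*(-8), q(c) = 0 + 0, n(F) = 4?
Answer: 1/8368 ≈ 0.00011950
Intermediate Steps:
q(c) = 0
R(L) = -32 (R(L) = (4 + 0)*(-8) = 4*(-8) = -32)
W = 8400
1/(W + R(-204)) = 1/(8400 - 32) = 1/8368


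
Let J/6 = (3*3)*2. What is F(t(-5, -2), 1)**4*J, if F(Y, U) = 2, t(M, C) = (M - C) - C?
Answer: 1728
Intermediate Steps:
t(M, C) = M - 2*C
J = 108 (J = 6*((3*3)*2) = 6*(9*2) = 6*18 = 108)
F(t(-5, -2), 1)**4*J = 2**4*108 = 16*108 = 1728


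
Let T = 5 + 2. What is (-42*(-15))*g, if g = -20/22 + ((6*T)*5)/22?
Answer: 59850/11 ≈ 5440.9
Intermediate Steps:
T = 7
g = 95/11 (g = -20/22 + ((6*7)*5)/22 = -20*1/22 + (42*5)*(1/22) = -10/11 + 210*(1/22) = -10/11 + 105/11 = 95/11 ≈ 8.6364)
(-42*(-15))*g = -42*(-15)*(95/11) = 630*(95/11) = 59850/11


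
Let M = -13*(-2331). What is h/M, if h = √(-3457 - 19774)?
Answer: I*√23231/30303 ≈ 0.0050298*I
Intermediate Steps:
h = I*√23231 (h = √(-23231) = I*√23231 ≈ 152.42*I)
M = 30303
h/M = (I*√23231)/30303 = (I*√23231)*(1/30303) = I*√23231/30303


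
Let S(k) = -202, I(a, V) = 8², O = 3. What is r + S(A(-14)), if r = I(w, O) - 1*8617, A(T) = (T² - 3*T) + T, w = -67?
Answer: -8755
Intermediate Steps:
I(a, V) = 64
A(T) = T² - 2*T
r = -8553 (r = 64 - 1*8617 = 64 - 8617 = -8553)
r + S(A(-14)) = -8553 - 202 = -8755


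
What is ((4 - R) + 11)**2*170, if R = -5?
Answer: 68000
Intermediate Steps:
((4 - R) + 11)**2*170 = ((4 - 1*(-5)) + 11)**2*170 = ((4 + 5) + 11)**2*170 = (9 + 11)**2*170 = 20**2*170 = 400*170 = 68000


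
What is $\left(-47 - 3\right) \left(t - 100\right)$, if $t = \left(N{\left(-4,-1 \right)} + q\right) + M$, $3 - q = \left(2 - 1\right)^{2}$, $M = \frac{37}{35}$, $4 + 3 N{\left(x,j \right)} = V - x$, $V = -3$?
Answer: $\frac{34280}{7} \approx 4897.1$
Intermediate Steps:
$N{\left(x,j \right)} = - \frac{7}{3} - \frac{x}{3}$ ($N{\left(x,j \right)} = - \frac{4}{3} + \frac{-3 - x}{3} = - \frac{4}{3} - \left(1 + \frac{x}{3}\right) = - \frac{7}{3} - \frac{x}{3}$)
$M = \frac{37}{35}$ ($M = 37 \cdot \frac{1}{35} = \frac{37}{35} \approx 1.0571$)
$q = 2$ ($q = 3 - \left(2 - 1\right)^{2} = 3 - 1^{2} = 3 - 1 = 2$)
$t = \frac{72}{35}$ ($t = \left(\left(- \frac{7}{3} - - \frac{4}{3}\right) + 2\right) + \frac{37}{35} = \left(\left(- \frac{7}{3} + \frac{4}{3}\right) + 2\right) + \frac{37}{35} = \left(-1 + 2\right) + \frac{37}{35} = 1 + \frac{37}{35} = \frac{72}{35} \approx 2.0571$)
$\left(-47 - 3\right) \left(t - 100\right) = \left(-47 - 3\right) \left(\frac{72}{35} - 100\right) = \left(-50\right) \left(- \frac{3428}{35}\right) = \frac{34280}{7}$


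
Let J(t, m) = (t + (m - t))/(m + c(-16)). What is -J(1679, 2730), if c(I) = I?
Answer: -1365/1357 ≈ -1.0059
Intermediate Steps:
J(t, m) = m/(-16 + m) (J(t, m) = (t + (m - t))/(m - 16) = m/(-16 + m))
-J(1679, 2730) = -2730/(-16 + 2730) = -2730/2714 = -1*1365/1357 = -1365/1357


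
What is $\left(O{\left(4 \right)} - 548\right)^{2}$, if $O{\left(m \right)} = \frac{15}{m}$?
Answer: $\frac{4739329}{16} \approx 2.9621 \cdot 10^{5}$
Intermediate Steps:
$\left(O{\left(4 \right)} - 548\right)^{2} = \left(\frac{15}{4} - 548\right)^{2} = \left(- \frac{2177}{4}\right)^{2} = \frac{4739329}{16}$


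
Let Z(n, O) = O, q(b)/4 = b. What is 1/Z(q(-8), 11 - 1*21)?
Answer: -⅒ ≈ -0.10000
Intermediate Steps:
q(b) = 4*b
1/Z(q(-8), 11 - 1*21) = 1/(11 - 1*21) = 1/(11 - 21) = 1/(-10) = -⅒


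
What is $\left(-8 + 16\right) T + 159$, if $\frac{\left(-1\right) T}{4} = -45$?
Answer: $1599$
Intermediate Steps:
$T = 180$ ($T = \left(-4\right) \left(-45\right) = 180$)
$\left(-8 + 16\right) T + 159 = \left(-8 + 16\right) 180 + 159 = 8 \cdot 180 + 159 = 1440 + 159 = 1599$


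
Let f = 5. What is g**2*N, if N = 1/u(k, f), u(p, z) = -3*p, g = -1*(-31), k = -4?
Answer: 961/12 ≈ 80.083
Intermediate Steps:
g = 31
N = 1/12 (N = 1/(-3*(-4)) = 1/12 ≈ 0.083333)
g**2*N = 31**2*(1/12) = 961*(1/12) = 961/12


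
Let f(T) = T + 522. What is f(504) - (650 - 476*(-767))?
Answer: -364716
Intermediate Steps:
f(T) = 522 + T
f(504) - (650 - 476*(-767)) = (522 + 504) - (650 - 476*(-767)) = 1026 - (650 + 365092) = 1026 - 1*365742 = 1026 - 365742 = -364716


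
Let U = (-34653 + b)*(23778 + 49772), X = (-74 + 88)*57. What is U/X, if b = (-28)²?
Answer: -1245532475/399 ≈ -3.1216e+6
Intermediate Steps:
b = 784
X = 798 (X = 14*57 = 798)
U = -2491064950 (U = (-34653 + 784)*(23778 + 49772) = -33869*73550 = -2491064950)
U/X = -2491064950/798 = -2491064950*1/798 = -1245532475/399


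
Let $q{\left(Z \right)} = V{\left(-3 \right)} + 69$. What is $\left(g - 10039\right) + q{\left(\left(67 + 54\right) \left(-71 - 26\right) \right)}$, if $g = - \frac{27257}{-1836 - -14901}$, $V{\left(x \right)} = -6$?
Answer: $- \frac{130363697}{13065} \approx -9978.1$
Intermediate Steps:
$g = - \frac{27257}{13065}$ ($g = - \frac{27257}{-1836 + 14901} = - \frac{27257}{13065} \approx -2.0863$)
$q{\left(Z \right)} = 63$ ($q{\left(Z \right)} = -6 + 69 = 63$)
$\left(g - 10039\right) + q{\left(\left(67 + 54\right) \left(-71 - 26\right) \right)} = \left(- \frac{27257}{13065} - 10039\right) + 63 = - \frac{131186792}{13065} + 63 = - \frac{130363697}{13065}$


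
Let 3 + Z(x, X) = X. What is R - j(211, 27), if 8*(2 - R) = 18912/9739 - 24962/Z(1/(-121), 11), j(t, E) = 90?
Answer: 94051787/311648 ≈ 301.79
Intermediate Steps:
Z(x, X) = -3 + X
R = 122100107/311648 (R = 2 - (18912/9739 - 24962/(-3 + 11))/8 = 2 - (18912*(1/9739) - 24962/8)/8 = 2 - (18912/9739 - 24962*⅛)/8 = 2 - (18912/9739 - 12481/4)/8 = 2 - ⅛*(-121476811/38956) = 2 + 121476811/311648 = 122100107/311648 ≈ 391.79)
R - j(211, 27) = 122100107/311648 - 1*90 = 122100107/311648 - 90 = 94051787/311648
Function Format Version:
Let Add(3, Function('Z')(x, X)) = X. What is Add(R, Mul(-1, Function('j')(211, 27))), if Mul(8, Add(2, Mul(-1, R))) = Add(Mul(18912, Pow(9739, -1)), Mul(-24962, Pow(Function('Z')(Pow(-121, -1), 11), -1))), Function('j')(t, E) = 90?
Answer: Rational(94051787, 311648) ≈ 301.79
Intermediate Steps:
Function('Z')(x, X) = Add(-3, X)
R = Rational(122100107, 311648) (R = Add(2, Mul(Rational(-1, 8), Add(Mul(18912, Pow(9739, -1)), Mul(-24962, Pow(Add(-3, 11), -1))))) = Add(2, Mul(Rational(-1, 8), Add(Mul(18912, Rational(1, 9739)), Mul(-24962, Pow(8, -1))))) = Add(2, Mul(Rational(-1, 8), Add(Rational(18912, 9739), Mul(-24962, Rational(1, 8))))) = Add(2, Mul(Rational(-1, 8), Add(Rational(18912, 9739), Rational(-12481, 4)))) = Add(2, Mul(Rational(-1, 8), Rational(-121476811, 38956))) = Add(2, Rational(121476811, 311648)) = Rational(122100107, 311648) ≈ 391.79)
Add(R, Mul(-1, Function('j')(211, 27))) = Add(Rational(122100107, 311648), Mul(-1, 90)) = Add(Rational(122100107, 311648), -90) = Rational(94051787, 311648)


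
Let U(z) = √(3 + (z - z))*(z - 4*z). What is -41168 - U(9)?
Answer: -41168 + 27*√3 ≈ -41121.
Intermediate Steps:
U(z) = -3*z*√3 (U(z) = √(3 + 0)*(-3*z) = √3*(-3*z) = -3*z*√3)
-41168 - U(9) = -41168 - (-3)*9*√3 = -41168 - (-27)*√3 = -41168 + 27*√3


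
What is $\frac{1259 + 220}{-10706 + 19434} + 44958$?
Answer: $\frac{392394903}{8728} \approx 44958.0$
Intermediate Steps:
$\frac{1259 + 220}{-10706 + 19434} + 44958 = \frac{1479}{8728} + 44958 = \frac{392394903}{8728}$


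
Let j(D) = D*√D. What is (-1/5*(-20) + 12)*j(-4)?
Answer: -128*I ≈ -128.0*I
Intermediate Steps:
j(D) = D^(3/2)
(-1/5*(-20) + 12)*j(-4) = (-1/5*(-20) + 12)*(-4)^(3/2) = (-1*⅕*(-20) + 12)*(-8*I) = (-⅕*(-20) + 12)*(-8*I) = (4 + 12)*(-8*I) = 16*(-8*I) = -128*I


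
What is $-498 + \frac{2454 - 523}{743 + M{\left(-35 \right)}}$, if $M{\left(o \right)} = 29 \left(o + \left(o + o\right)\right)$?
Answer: $- \frac{1148327}{2302} \approx -498.84$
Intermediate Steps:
$M{\left(o \right)} = 87 o$ ($M{\left(o \right)} = 29 \left(o + 2 o\right) = 29 \cdot 3 o = 87 o$)
$-498 + \frac{2454 - 523}{743 + M{\left(-35 \right)}} = -498 + \frac{2454 - 523}{743 + 87 \left(-35\right)} = -498 + \frac{1931}{743 - 3045} = -498 + \frac{1931}{-2302} = -498 + 1931 \left(- \frac{1}{2302}\right) = -498 - \frac{1931}{2302} = - \frac{1148327}{2302}$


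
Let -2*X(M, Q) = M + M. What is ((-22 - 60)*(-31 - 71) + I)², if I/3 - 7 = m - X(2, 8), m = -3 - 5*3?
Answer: 69505569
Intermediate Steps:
X(M, Q) = -M (X(M, Q) = -(M + M)/2 = -M)
m = -18 (m = -3 - 15 = -18)
I = -27 (I = 21 + 3*(-18 - (-1)*2) = 21 + 3*(-18 - 1*(-2)) = 21 + 3*(-18 + 2) = 21 + 3*(-16) = 21 - 48 = -27)
((-22 - 60)*(-31 - 71) + I)² = ((-22 - 60)*(-31 - 71) - 27)² = (-82*(-102) - 27)² = (8364 - 27)² = 8337² = 69505569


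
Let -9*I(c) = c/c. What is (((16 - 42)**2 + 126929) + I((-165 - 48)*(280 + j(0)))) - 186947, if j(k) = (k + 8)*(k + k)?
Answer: -534079/9 ≈ -59342.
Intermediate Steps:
j(k) = 2*k*(8 + k) (j(k) = (8 + k)*(2*k) = 2*k*(8 + k))
I(c) = -1/9 (I(c) = -c/(9*c) = -1/9*1 = -1/9)
(((16 - 42)**2 + 126929) + I((-165 - 48)*(280 + j(0)))) - 186947 = (((16 - 42)**2 + 126929) - 1/9) - 186947 = (((-26)**2 + 126929) - 1/9) - 186947 = ((676 + 126929) - 1/9) - 186947 = (127605 - 1/9) - 186947 = 1148444/9 - 186947 = -534079/9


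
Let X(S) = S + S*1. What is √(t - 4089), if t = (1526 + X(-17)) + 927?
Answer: I*√1670 ≈ 40.866*I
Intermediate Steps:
X(S) = 2*S (X(S) = S + S = 2*S)
t = 2419 (t = (1526 + 2*(-17)) + 927 = (1526 - 34) + 927 = 1492 + 927 = 2419)
√(t - 4089) = √(2419 - 4089) = √(-1670) = I*√1670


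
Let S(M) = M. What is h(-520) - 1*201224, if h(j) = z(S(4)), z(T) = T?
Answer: -201220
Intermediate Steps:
h(j) = 4
h(-520) - 1*201224 = 4 - 1*201224 = 4 - 201224 = -201220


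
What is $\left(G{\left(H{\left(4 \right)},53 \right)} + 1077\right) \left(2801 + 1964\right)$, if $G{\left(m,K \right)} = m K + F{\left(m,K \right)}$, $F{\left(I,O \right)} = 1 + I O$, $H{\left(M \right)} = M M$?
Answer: $13218110$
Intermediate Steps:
$H{\left(M \right)} = M^{2}$
$G{\left(m,K \right)} = 1 + 2 K m$ ($G{\left(m,K \right)} = m K + \left(1 + m K\right) = K m + \left(1 + K m\right) = 1 + 2 K m$)
$\left(G{\left(H{\left(4 \right)},53 \right)} + 1077\right) \left(2801 + 1964\right) = \left(\left(1 + 2 \cdot 53 \cdot 4^{2}\right) + 1077\right) \left(2801 + 1964\right) = \left(\left(1 + 2 \cdot 53 \cdot 16\right) + 1077\right) 4765 = \left(\left(1 + 1696\right) + 1077\right) 4765 = \left(1697 + 1077\right) 4765 = 2774 \cdot 4765 = 13218110$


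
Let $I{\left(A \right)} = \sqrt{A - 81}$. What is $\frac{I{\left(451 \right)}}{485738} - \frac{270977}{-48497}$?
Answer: $\frac{270977}{48497} + \frac{\sqrt{370}}{485738} \approx 5.5875$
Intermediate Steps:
$I{\left(A \right)} = \sqrt{-81 + A}$
$\frac{I{\left(451 \right)}}{485738} - \frac{270977}{-48497} = \frac{\sqrt{-81 + 451}}{485738} - \frac{270977}{-48497} = \sqrt{370} \cdot \frac{1}{485738} - - \frac{270977}{48497} = \frac{\sqrt{370}}{485738} + \frac{270977}{48497} = \frac{270977}{48497} + \frac{\sqrt{370}}{485738}$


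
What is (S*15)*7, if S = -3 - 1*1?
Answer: -420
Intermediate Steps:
S = -4 (S = -3 - 1 = -4)
(S*15)*7 = -4*15*7 = -60*7 = -420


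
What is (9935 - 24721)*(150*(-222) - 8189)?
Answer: 613456354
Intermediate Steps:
(9935 - 24721)*(150*(-222) - 8189) = -14786*(-33300 - 8189) = -14786*(-41489) = 613456354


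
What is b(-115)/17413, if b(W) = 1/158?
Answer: 1/2751254 ≈ 3.6347e-7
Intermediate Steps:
b(W) = 1/158
b(-115)/17413 = (1/158)/17413 = (1/158)*(1/17413) = 1/2751254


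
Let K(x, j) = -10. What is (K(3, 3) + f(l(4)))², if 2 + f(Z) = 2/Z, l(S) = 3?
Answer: 1156/9 ≈ 128.44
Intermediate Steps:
f(Z) = -2 + 2/Z
(K(3, 3) + f(l(4)))² = (-10 + (-2 + 2/3))² = (-10 + (-2 + 2*(⅓)))² = (-10 + (-2 + ⅔))² = (-10 - 4/3)² = (-34/3)² = 1156/9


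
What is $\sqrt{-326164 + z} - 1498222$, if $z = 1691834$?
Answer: $-1498222 + \sqrt{1365670} \approx -1.4971 \cdot 10^{6}$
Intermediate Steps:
$\sqrt{-326164 + z} - 1498222 = \sqrt{-326164 + 1691834} - 1498222 = \sqrt{1365670} - 1498222 = -1498222 + \sqrt{1365670}$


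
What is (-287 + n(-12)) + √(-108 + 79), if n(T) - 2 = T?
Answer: -297 + I*√29 ≈ -297.0 + 5.3852*I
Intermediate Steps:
n(T) = 2 + T
(-287 + n(-12)) + √(-108 + 79) = (-287 + (2 - 12)) + √(-108 + 79) = (-287 - 10) + √(-29) = -297 + I*√29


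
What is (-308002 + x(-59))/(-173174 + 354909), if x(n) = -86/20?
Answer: -3080063/1817350 ≈ -1.6948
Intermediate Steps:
x(n) = -43/10 (x(n) = -86*1/20 = -43/10)
(-308002 + x(-59))/(-173174 + 354909) = (-308002 - 43/10)/(-173174 + 354909) = -3080063/10/181735 = -3080063/10*1/181735 = -3080063/1817350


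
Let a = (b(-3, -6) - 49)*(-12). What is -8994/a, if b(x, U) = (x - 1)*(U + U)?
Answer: -1499/2 ≈ -749.50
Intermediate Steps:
b(x, U) = 2*U*(-1 + x) (b(x, U) = (-1 + x)*(2*U) = 2*U*(-1 + x))
a = 12 (a = (2*(-6)*(-1 - 3) - 49)*(-12) = (2*(-6)*(-4) - 49)*(-12) = (48 - 49)*(-12) = -1*(-12) = 12)
-8994/a = -8994/12 = -8994*1/12 = -1499/2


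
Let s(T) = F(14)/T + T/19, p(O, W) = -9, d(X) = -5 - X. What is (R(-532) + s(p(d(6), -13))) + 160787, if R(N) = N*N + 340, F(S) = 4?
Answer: 75949664/171 ≈ 4.4415e+5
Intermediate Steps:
s(T) = 4/T + T/19
R(N) = 340 + N**2 (R(N) = N**2 + 340 = 340 + N**2)
(R(-532) + s(p(d(6), -13))) + 160787 = ((340 + (-532)**2) + (4/(-9) + (1/19)*(-9))) + 160787 = ((340 + 283024) + (4*(-1/9) - 9/19)) + 160787 = (283364 + (-4/9 - 9/19)) + 160787 = (283364 - 157/171) + 160787 = 48455087/171 + 160787 = 75949664/171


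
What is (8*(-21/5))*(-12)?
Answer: 2016/5 ≈ 403.20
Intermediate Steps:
(8*(-21/5))*(-12) = -168/5*(-12) = 2016/5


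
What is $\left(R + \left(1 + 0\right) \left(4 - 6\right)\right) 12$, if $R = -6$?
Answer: $-96$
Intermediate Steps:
$\left(R + \left(1 + 0\right) \left(4 - 6\right)\right) 12 = \left(-6 + \left(1 + 0\right) \left(4 - 6\right)\right) 12 = \left(-6 + 1 \left(-2\right)\right) 12 = \left(-6 - 2\right) 12 = \left(-8\right) 12 = -96$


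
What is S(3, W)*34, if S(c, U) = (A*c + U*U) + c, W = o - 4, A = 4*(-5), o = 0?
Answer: -1394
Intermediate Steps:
A = -20
W = -4 (W = 0 - 4 = -4)
S(c, U) = U² - 19*c (S(c, U) = (-20*c + U*U) + c = (-20*c + U²) + c = (U² - 20*c) + c = U² - 19*c)
S(3, W)*34 = ((-4)² - 19*3)*34 = (16 - 57)*34 = -41*34 = -1394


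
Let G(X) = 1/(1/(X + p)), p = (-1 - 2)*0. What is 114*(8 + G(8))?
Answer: 1824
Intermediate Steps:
p = 0 (p = -3*0 = 0)
G(X) = X (G(X) = 1/(1/(X + 0)) = 1/(1/X) = X)
114*(8 + G(8)) = 114*(8 + 8) = 114*16 = 1824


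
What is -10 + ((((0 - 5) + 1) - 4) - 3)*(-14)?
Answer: 144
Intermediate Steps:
-10 + ((((0 - 5) + 1) - 4) - 3)*(-14) = -10 + (((-5 + 1) - 4) - 3)*(-14) = -10 + ((-4 - 4) - 3)*(-14) = -10 + (-8 - 3)*(-14) = -10 - 11*(-14) = -10 + 154 = 144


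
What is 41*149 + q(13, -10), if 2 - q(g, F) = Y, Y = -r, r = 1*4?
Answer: 6115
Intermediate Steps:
r = 4
Y = -4 (Y = -1*4 = -4)
q(g, F) = 6 (q(g, F) = 2 - 1*(-4) = 2 + 4 = 6)
41*149 + q(13, -10) = 41*149 + 6 = 6109 + 6 = 6115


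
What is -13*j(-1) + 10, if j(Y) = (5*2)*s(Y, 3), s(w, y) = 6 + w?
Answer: -640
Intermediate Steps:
j(Y) = 60 + 10*Y (j(Y) = (5*2)*(6 + Y) = 10*(6 + Y) = 60 + 10*Y)
-13*j(-1) + 10 = -13*(60 + 10*(-1)) + 10 = -13*(60 - 10) + 10 = -13*50 + 10 = -650 + 10 = -640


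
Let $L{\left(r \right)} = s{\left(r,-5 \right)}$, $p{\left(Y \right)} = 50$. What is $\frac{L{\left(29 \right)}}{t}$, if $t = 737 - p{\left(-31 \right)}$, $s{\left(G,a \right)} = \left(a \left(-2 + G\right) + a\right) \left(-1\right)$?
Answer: $\frac{140}{687} \approx 0.20378$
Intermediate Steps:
$s{\left(G,a \right)} = - a - a \left(-2 + G\right)$ ($s{\left(G,a \right)} = \left(a + a \left(-2 + G\right)\right) \left(-1\right) = - a - a \left(-2 + G\right)$)
$L{\left(r \right)} = -5 + 5 r$ ($L{\left(r \right)} = - 5 \left(1 - r\right) = -5 + 5 r$)
$t = 687$ ($t = 737 - 50 = 687$)
$\frac{L{\left(29 \right)}}{t} = \frac{-5 + 5 \cdot 29}{687} = \left(-5 + 145\right) \frac{1}{687} = 140 \cdot \frac{1}{687} = \frac{140}{687}$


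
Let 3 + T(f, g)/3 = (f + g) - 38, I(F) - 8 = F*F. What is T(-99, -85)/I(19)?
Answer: -75/41 ≈ -1.8293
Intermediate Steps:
I(F) = 8 + F**2 (I(F) = 8 + F*F = 8 + F**2)
T(f, g) = -123 + 3*f + 3*g (T(f, g) = -9 + 3*((f + g) - 38) = -9 + 3*(-38 + f + g) = -9 + (-114 + 3*f + 3*g) = -123 + 3*f + 3*g)
T(-99, -85)/I(19) = (-123 + 3*(-99) + 3*(-85))/(8 + 19**2) = (-123 - 297 - 255)/(8 + 361) = -675/369 = -675*1/369 = -75/41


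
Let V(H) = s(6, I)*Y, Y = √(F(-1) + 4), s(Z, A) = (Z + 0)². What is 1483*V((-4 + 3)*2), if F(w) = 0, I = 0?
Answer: 106776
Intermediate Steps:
s(Z, A) = Z²
Y = 2 (Y = √(0 + 4) = √4 = 2)
V(H) = 72 (V(H) = 6²*2 = 36*2 = 72)
1483*V((-4 + 3)*2) = 1483*72 = 106776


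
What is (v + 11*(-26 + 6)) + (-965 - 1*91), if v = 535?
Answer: -741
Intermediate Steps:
(v + 11*(-26 + 6)) + (-965 - 1*91) = (535 + 11*(-26 + 6)) + (-965 - 1*91) = (535 + 11*(-20)) + (-965 - 91) = (535 - 220) - 1056 = 315 - 1056 = -741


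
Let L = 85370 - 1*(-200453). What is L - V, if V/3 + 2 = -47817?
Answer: 429280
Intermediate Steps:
V = -143457 (V = -6 + 3*(-47817) = -6 - 143451 = -143457)
L = 285823 (L = 85370 + 200453 = 285823)
L - V = 285823 - 1*(-143457) = 285823 + 143457 = 429280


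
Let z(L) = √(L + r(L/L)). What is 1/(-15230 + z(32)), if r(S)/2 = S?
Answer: -7615/115976433 - √34/231952866 ≈ -6.5685e-5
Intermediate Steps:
r(S) = 2*S
z(L) = √(2 + L) (z(L) = √(L + 2*(L/L)) = √(L + 2*1) = √(L + 2) = √(2 + L))
1/(-15230 + z(32)) = 1/(-15230 + √(2 + 32)) = 1/(-15230 + √34)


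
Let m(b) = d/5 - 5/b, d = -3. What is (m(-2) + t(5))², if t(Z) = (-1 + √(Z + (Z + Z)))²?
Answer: 38041/100 - 358*√15/5 ≈ 103.10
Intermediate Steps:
m(b) = -⅗ - 5/b (m(b) = -3/5 - 5/b = -3*⅕ - 5/b = -⅗ - 5/b)
t(Z) = (-1 + √3*√Z)² (t(Z) = (-1 + √(Z + 2*Z))² = (-1 + √(3*Z))² = (-1 + √3*√Z)²)
(m(-2) + t(5))² = ((-⅗ - 5/(-2)) + (-1 + √3*√5)²)² = ((-⅗ - 5*(-½)) + (-1 + √15)²)² = ((-⅗ + 5/2) + (-1 + √15)²)² = (19/10 + (-1 + √15)²)²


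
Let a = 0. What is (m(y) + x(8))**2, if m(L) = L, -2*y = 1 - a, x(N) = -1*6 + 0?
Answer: 169/4 ≈ 42.250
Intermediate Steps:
x(N) = -6 (x(N) = -6 + 0 = -6)
y = -1/2 (y = -(1 - 1*0)/2 = -(1 + 0)/2 = -1/2*1 = -1/2 ≈ -0.50000)
(m(y) + x(8))**2 = (-1/2 - 6)**2 = (-13/2)**2 = 169/4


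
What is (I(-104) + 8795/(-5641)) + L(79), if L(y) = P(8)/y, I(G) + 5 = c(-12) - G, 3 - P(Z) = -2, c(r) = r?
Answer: 38103993/445639 ≈ 85.504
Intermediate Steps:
P(Z) = 5 (P(Z) = 3 - 1*(-2) = 3 + 2 = 5)
I(G) = -17 - G (I(G) = -5 + (-12 - G) = -17 - G)
L(y) = 5/y
(I(-104) + 8795/(-5641)) + L(79) = ((-17 - 1*(-104)) + 8795/(-5641)) + 5/79 = ((-17 + 104) + 8795*(-1/5641)) + 5*(1/79) = (87 - 8795/5641) + 5/79 = 481972/5641 + 5/79 = 38103993/445639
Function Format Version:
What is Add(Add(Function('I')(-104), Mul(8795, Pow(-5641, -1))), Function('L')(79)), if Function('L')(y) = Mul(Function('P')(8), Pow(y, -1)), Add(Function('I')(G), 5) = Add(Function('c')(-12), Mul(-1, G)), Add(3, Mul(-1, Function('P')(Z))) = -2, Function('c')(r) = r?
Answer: Rational(38103993, 445639) ≈ 85.504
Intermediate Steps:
Function('P')(Z) = 5 (Function('P')(Z) = Add(3, Mul(-1, -2)) = Add(3, 2) = 5)
Function('I')(G) = Add(-17, Mul(-1, G)) (Function('I')(G) = Add(-5, Add(-12, Mul(-1, G))) = Add(-17, Mul(-1, G)))
Function('L')(y) = Mul(5, Pow(y, -1))
Add(Add(Function('I')(-104), Mul(8795, Pow(-5641, -1))), Function('L')(79)) = Add(Add(Add(-17, Mul(-1, -104)), Mul(8795, Pow(-5641, -1))), Mul(5, Pow(79, -1))) = Add(Add(Add(-17, 104), Mul(8795, Rational(-1, 5641))), Mul(5, Rational(1, 79))) = Add(Add(87, Rational(-8795, 5641)), Rational(5, 79)) = Add(Rational(481972, 5641), Rational(5, 79)) = Rational(38103993, 445639)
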